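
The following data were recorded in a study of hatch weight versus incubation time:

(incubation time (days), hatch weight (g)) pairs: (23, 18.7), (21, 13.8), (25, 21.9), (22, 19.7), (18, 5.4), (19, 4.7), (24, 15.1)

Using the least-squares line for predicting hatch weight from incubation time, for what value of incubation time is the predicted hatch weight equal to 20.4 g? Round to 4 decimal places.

n = 7, Σx = 152, Σy = 99.3, Σxy = 2249.7, Σx² = 3340
Sxx = Σx² − (Σx)²/n = 3340 − 3300.571429 = 39.428571
Sxy = Σxy − (Σx)(Σy)/n = 2249.7 − 2156.228571 = 93.471429
b = Sxy/Sxx = 93.471429/39.428571 = 2.370652
a = ȳ − b·x̄ = 14.185714 − 2.370652·21.714286 = -37.291304
Set a + b·x = 20.4: x = (20.4 − (-37.291304)) / 2.370652 = 24.335626

24.3356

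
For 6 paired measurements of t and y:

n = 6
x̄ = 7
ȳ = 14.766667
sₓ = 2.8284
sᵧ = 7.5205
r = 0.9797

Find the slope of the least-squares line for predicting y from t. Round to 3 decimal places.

2.605

b = r · sᵧ/sₓ = 0.9797 · 7.5205/2.8284 = 2.604948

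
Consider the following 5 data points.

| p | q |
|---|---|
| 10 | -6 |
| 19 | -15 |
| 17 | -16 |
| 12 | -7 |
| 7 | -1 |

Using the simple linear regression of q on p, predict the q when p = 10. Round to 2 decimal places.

-5.23

n = 5, Σx = 65, Σy = -45, Σxy = -708, Σx² = 943
Sxx = Σx² − (Σx)²/n = 943 − 845 = 98
Sxy = Σxy − (Σx)(Σy)/n = -708 − (-585) = -123
b = Sxy/Sxx = -123/98 = -1.255102
a = ȳ − b·x̄ = -9 − (-1.255102)·13 = 7.316327
ŷ(10) = a + b·10 = 7.316327 + (-1.255102)·10 = -5.234694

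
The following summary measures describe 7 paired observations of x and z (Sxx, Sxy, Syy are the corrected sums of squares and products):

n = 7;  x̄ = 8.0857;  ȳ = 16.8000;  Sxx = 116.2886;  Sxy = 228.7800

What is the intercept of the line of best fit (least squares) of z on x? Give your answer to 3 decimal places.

b = Sxy/Sxx = 228.78/116.2886 = 1.967347
a = ȳ − b·x̄ = 16.8 − 1.967347·8.0857 = 0.892624

0.893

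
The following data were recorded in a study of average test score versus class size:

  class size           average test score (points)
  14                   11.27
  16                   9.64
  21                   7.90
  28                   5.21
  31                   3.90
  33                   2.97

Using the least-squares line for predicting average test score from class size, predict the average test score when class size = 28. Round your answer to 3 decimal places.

n = 6, Σx = 143, Σy = 40.89, Σxy = 842.71, Σx² = 3727
Sxx = Σx² − (Σx)²/n = 3727 − 3408.166667 = 318.833333
Sxy = Σxy − (Σx)(Σy)/n = 842.71 − 974.545 = -131.835
b = Sxy/Sxx = -131.835/318.833333 = -0.413492
a = ȳ − b·x̄ = 6.815 − (-0.413492)·23.833333 = 16.669890
ŷ(28) = a + b·28 = 16.669890 + (-0.413492)·28 = 5.092117

5.092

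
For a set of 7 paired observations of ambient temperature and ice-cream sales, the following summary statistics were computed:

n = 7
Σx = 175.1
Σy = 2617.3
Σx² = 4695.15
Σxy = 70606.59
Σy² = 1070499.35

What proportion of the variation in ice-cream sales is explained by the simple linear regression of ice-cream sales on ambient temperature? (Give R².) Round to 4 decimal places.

Sxx = Σx² − (Σx)²/n = 4695.15 − 4380.001429 = 315.148571
Sxy = Σxy − (Σx)(Σy)/n = 70606.59 − 65469.89 = 5136.7
Syy = Σy² − (Σy)²/n = 1070499.35 − 978608.47 = 91890.88
R² = Sxy²/(Sxx·Syy) = (5136.7)²/(315.148571·91890.88) = 0.911131

0.9111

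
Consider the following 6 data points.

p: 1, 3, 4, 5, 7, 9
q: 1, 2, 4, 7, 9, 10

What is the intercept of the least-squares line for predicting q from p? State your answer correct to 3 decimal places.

-0.596

n = 6, Σx = 29, Σy = 33, Σxy = 211, Σx² = 181
Sxx = Σx² − (Σx)²/n = 181 − 140.166667 = 40.833333
Sxy = Σxy − (Σx)(Σy)/n = 211 − 159.5 = 51.5
b = Sxy/Sxx = 51.5/40.833333 = 1.261224
a = ȳ − b·x̄ = 5.5 − 1.261224·4.833333 = -0.595918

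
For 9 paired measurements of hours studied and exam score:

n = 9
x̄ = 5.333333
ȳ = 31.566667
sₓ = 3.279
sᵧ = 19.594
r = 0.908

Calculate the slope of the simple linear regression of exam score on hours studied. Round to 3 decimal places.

b = r · sᵧ/sₓ = 0.908 · 19.594/3.279 = 5.425847

5.426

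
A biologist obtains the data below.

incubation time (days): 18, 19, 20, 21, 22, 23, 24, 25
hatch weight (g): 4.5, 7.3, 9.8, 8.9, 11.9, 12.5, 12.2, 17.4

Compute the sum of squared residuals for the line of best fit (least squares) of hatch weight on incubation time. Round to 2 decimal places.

n = 8, Σx = 172, Σy = 84.5, Σxy = 1879.7, Σx² = 3740, Σy² = 998.25
Sxx = Σx² − (Σx)²/n = 3740 − 3698 = 42
Sxy = Σxy − (Σx)(Σy)/n = 1879.7 − 1816.75 = 62.95
Syy = Σy² − (Σy)²/n = 998.25 − 892.53125 = 105.71875
b = Sxy/Sxx = 62.95/42 = 1.498810
SSE = Syy − b·Sxy = 105.71875 − 1.498810·62.95 = 11.368690

11.37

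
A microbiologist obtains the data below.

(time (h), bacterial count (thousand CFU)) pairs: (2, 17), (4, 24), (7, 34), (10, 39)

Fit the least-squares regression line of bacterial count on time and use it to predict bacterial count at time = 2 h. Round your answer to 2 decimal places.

18.04

n = 4, Σx = 23, Σy = 114, Σxy = 758, Σx² = 169
Sxx = Σx² − (Σx)²/n = 169 − 132.25 = 36.75
Sxy = Σxy − (Σx)(Σy)/n = 758 − 655.5 = 102.5
b = Sxy/Sxx = 102.5/36.75 = 2.789116
a = ȳ − b·x̄ = 28.5 − 2.789116·5.75 = 12.462585
ŷ(2) = a + b·2 = 12.462585 + 2.789116·2 = 18.040816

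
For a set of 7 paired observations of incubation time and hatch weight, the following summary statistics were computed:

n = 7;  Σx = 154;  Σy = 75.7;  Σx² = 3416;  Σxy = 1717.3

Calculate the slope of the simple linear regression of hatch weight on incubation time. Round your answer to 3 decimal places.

1.854

Sxx = Σx² − (Σx)²/n = 3416 − 3388 = 28
Sxy = Σxy − (Σx)(Σy)/n = 1717.3 − 1665.4 = 51.9
b = Sxy/Sxx = 51.9/28 = 1.853571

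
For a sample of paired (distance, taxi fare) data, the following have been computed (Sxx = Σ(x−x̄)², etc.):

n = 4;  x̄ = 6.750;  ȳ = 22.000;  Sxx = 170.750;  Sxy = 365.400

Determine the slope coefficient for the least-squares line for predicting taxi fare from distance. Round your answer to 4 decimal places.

b = Sxy/Sxx = 365.4/170.75 = 2.139971

2.1400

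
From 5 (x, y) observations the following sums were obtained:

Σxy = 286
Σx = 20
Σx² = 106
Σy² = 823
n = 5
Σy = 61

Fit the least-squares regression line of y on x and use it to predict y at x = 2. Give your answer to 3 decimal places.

8.969

Sxx = Σx² − (Σx)²/n = 106 − 80 = 26
Sxy = Σxy − (Σx)(Σy)/n = 286 − 244 = 42
b = Sxy/Sxx = 42/26 = 1.615385
a = ȳ − b·x̄ = 12.2 − 1.615385·4 = 5.738462
ŷ(2) = a + b·2 = 5.738462 + 1.615385·2 = 8.969231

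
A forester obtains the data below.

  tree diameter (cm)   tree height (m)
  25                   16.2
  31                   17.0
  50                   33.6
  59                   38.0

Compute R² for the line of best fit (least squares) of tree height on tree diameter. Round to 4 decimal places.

0.9789

n = 4, Σx = 165, Σy = 104.8, Σxy = 4854, Σx² = 7567, Σy² = 3124.4
Sxx = Σx² − (Σx)²/n = 7567 − 6806.25 = 760.75
Sxy = Σxy − (Σx)(Σy)/n = 4854 − 4323 = 531
Syy = Σy² − (Σy)²/n = 3124.4 − 2745.76 = 378.64
R² = Sxy²/(Sxx·Syy) = (531)²/(760.75·378.64) = 0.978860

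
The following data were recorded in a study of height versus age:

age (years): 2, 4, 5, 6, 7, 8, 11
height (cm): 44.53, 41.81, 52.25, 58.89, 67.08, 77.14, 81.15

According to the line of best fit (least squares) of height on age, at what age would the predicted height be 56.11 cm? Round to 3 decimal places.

5.278

n = 7, Σx = 43, Σy = 422.85, Σxy = 2850.22, Σx² = 315
Sxx = Σx² − (Σx)²/n = 315 − 264.142857 = 50.857143
Sxy = Σxy − (Σx)(Σy)/n = 2850.22 − 2597.507143 = 252.712857
b = Sxy/Sxx = 252.712857/50.857143 = 4.969073
a = ȳ − b·x̄ = 60.407143 − 4.969073·6.142857 = 29.882837
Set a + b·x = 56.11: x = (56.11 − 29.882837) / 4.969073 = 5.278080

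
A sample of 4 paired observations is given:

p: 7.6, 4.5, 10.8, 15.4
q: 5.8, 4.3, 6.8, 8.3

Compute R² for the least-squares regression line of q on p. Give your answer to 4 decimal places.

n = 4, Σx = 38.3, Σy = 25.2, Σxy = 264.69, Σx² = 431.81, Σy² = 167.26
Sxx = Σx² − (Σx)²/n = 431.81 − 366.7225 = 65.0875
Sxy = Σxy − (Σx)(Σy)/n = 264.69 − 241.29 = 23.4
Syy = Σy² − (Σy)²/n = 167.26 − 158.76 = 8.5
R² = Sxy²/(Sxx·Syy) = (23.4)²/(65.0875·8.5) = 0.989726

0.9897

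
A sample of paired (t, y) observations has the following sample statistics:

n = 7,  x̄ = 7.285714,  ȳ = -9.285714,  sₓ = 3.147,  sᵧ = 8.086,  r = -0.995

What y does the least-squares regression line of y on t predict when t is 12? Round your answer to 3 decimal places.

b = r · sᵧ/sₓ = -0.995 · 8.086/3.147 = -2.556584
a = ȳ − b·x̄ = -9.285714 − (-2.556584)·7.285714 = 9.340826
ŷ(12) = a + b·12 = 9.340826 + (-2.556584)·12 = -21.338182

-21.338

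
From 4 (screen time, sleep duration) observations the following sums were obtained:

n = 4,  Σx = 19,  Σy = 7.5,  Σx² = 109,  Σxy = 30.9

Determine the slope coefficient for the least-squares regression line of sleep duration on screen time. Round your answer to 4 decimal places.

-0.2520

Sxx = Σx² − (Σx)²/n = 109 − 90.25 = 18.75
Sxy = Σxy − (Σx)(Σy)/n = 30.9 − 35.625 = -4.725
b = Sxy/Sxx = -4.725/18.75 = -0.252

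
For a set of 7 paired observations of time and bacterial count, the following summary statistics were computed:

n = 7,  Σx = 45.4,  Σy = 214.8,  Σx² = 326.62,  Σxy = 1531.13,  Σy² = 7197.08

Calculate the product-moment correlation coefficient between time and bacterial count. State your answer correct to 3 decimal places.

Sxx = Σx² − (Σx)²/n = 326.62 − 294.451429 = 32.168571
Sxy = Σxy − (Σx)(Σy)/n = 1531.13 − 1393.131429 = 137.998571
Syy = Σy² − (Σy)²/n = 7197.08 − 6591.291429 = 605.788571
r = Sxy/√(Sxx·Syy) = 137.998571/√(19487.352931) = 137.998571/139.597109 = 0.988549

0.989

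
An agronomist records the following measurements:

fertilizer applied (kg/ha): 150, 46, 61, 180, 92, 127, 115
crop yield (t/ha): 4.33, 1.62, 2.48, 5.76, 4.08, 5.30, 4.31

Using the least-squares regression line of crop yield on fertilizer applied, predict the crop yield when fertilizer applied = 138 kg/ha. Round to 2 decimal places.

4.77

n = 7, Σx = 771, Σy = 27.88, Σxy = 3456.21, Σx² = 98555
Sxx = Σx² − (Σx)²/n = 98555 − 84920.142857 = 13634.857143
Sxy = Σxy − (Σx)(Σy)/n = 3456.21 − 3070.782857 = 385.427143
b = Sxy/Sxx = 385.427143/13634.857143 = 0.028268
a = ȳ − b·x̄ = 3.982857 − 0.028268·110.142857 = 0.869363
ŷ(138) = a + b·138 = 0.869363 + 0.028268·138 = 4.770317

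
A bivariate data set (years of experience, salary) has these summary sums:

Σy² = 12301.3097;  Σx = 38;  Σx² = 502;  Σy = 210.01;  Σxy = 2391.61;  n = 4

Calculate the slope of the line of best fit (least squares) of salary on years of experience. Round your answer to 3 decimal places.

Sxx = Σx² − (Σx)²/n = 502 − 361 = 141
Sxy = Σxy − (Σx)(Σy)/n = 2391.61 − 1995.095 = 396.515
b = Sxy/Sxx = 396.515/141 = 2.812163

2.812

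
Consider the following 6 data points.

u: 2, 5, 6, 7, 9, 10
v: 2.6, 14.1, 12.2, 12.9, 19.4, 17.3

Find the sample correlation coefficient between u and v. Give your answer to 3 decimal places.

n = 6, Σx = 39, Σy = 78.5, Σxy = 586.8, Σx² = 295, Σy² = 1196.47
Sxx = Σx² − (Σx)²/n = 295 − 253.5 = 41.5
Sxy = Σxy − (Σx)(Σy)/n = 586.8 − 510.25 = 76.55
Syy = Σy² − (Σy)²/n = 1196.47 − 1027.041667 = 169.428333
r = Sxy/√(Sxx·Syy) = 76.55/√(7031.275833) = 76.55/83.852703 = 0.912910

0.913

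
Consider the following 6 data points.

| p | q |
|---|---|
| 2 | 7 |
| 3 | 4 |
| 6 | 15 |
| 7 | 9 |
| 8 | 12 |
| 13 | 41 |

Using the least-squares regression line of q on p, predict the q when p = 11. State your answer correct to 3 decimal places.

n = 6, Σx = 39, Σy = 88, Σxy = 808, Σx² = 331
Sxx = Σx² − (Σx)²/n = 331 − 253.5 = 77.5
Sxy = Σxy − (Σx)(Σy)/n = 808 − 572 = 236
b = Sxy/Sxx = 236/77.5 = 3.045161
a = ȳ − b·x̄ = 14.666667 − 3.045161·6.5 = -5.126882
ŷ(11) = a + b·11 = -5.126882 + 3.045161·11 = 28.369892

28.370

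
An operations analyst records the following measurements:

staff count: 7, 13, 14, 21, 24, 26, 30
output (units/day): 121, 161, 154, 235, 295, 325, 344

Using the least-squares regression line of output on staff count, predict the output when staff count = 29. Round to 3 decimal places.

338.289

n = 7, Σx = 135, Σy = 1635, Σxy = 35881, Σx² = 3007
Sxx = Σx² − (Σx)²/n = 3007 − 2603.571429 = 403.428571
Sxy = Σxy − (Σx)(Σy)/n = 35881 − 31532.142857 = 4348.857143
b = Sxy/Sxx = 4348.857143/403.428571 = 10.779745
a = ȳ − b·x̄ = 233.571429 − 10.779745·19.285714 = 25.676346
ŷ(29) = a + b·29 = 25.676346 + 10.779745·29 = 338.288952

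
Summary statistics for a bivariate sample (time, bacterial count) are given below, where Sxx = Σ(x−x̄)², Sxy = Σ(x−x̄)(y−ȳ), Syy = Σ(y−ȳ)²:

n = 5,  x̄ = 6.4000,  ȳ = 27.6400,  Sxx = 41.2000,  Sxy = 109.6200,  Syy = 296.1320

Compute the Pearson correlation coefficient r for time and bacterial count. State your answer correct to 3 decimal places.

r = Sxy/√(Sxx·Syy) = 109.62/√(12200.6384) = 109.62/110.456500 = 0.992427

0.992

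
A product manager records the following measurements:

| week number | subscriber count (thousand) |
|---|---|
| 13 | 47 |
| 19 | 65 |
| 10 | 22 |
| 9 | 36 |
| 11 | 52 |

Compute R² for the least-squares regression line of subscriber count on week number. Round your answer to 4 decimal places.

n = 5, Σx = 62, Σy = 222, Σxy = 2962, Σx² = 832, Σy² = 10918
Sxx = Σx² − (Σx)²/n = 832 − 768.8 = 63.2
Sxy = Σxy − (Σx)(Σy)/n = 2962 − 2752.8 = 209.2
Syy = Σy² − (Σy)²/n = 10918 − 9856.8 = 1061.2
R² = Sxy²/(Sxx·Syy) = (209.2)²/(63.2·1061.2) = 0.652543

0.6525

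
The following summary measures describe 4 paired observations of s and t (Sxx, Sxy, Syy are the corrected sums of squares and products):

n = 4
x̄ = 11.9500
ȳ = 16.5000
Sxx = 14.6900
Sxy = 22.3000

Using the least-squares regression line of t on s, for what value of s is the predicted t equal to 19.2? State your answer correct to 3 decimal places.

b = Sxy/Sxx = 22.3/14.69 = 1.518039
a = ȳ − b·x̄ = 16.5 − 1.518039·11.95 = -1.640572
Set a + b·x = 19.2: x = (19.2 − (-1.640572)) / 1.518039 = 13.728610

13.729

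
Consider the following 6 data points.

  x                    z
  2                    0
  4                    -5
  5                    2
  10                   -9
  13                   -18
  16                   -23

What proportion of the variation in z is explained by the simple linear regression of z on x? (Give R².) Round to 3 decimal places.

0.893

n = 6, Σx = 50, Σy = -53, Σxy = -702, Σx² = 570, Σy² = 963
Sxx = Σx² − (Σx)²/n = 570 − 416.666667 = 153.333333
Sxy = Σxy − (Σx)(Σy)/n = -702 − (-441.666667) = -260.333333
Syy = Σy² − (Σy)²/n = 963 − 468.166667 = 494.833333
R² = Sxy²/(Sxx·Syy) = (-260.333333)²/(153.333333·494.833333) = 0.893232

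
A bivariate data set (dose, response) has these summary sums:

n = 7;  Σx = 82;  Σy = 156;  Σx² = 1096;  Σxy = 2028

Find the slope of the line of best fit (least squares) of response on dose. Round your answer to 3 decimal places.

Sxx = Σx² − (Σx)²/n = 1096 − 960.571429 = 135.428571
Sxy = Σxy − (Σx)(Σy)/n = 2028 − 1827.428571 = 200.571429
b = Sxy/Sxx = 200.571429/135.428571 = 1.481013

1.481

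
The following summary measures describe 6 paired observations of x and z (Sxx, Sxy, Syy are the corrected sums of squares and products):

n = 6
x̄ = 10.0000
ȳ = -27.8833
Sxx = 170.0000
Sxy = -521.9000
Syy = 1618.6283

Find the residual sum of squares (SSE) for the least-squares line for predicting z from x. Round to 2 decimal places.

16.40

b = Sxy/Sxx = -521.9/170 = -3.07
SSE = Syy − b·Sxy = 1618.6283 − (-3.07)·(-521.9) = 16.3953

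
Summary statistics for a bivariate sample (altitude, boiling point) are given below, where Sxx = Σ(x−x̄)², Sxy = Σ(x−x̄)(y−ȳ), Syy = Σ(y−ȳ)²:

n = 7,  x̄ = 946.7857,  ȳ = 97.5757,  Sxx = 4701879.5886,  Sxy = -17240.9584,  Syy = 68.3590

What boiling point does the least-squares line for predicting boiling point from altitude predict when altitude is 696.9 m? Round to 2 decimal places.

b = Sxy/Sxx = -17240.9584/4701879.5886 = -0.003667
a = ȳ − b·x̄ = 97.5757 − (-0.003667)·946.7857 = 101.047395
ŷ(696.9) = a + b·696.9 = 101.047395 + (-0.003667)·696.9 = 98.491987

98.49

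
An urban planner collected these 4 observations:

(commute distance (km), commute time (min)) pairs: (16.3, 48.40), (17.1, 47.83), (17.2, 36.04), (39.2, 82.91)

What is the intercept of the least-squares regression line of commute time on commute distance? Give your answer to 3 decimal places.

n = 4, Σx = 89.8, Σy = 215.18, Σxy = 5476.773, Σx² = 2390.58
Sxx = Σx² − (Σx)²/n = 2390.58 − 2016.01 = 374.57
Sxy = Σxy − (Σx)(Σy)/n = 5476.773 − 4830.791 = 645.982
b = Sxy/Sxx = 645.982/374.57 = 1.724596
a = ȳ − b·x̄ = 53.795 − 1.724596·22.45 = 15.077815

15.078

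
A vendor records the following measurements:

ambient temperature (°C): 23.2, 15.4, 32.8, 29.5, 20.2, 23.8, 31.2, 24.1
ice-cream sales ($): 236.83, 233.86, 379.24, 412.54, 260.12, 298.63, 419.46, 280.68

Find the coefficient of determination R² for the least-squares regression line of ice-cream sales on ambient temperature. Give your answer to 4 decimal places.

0.7945

n = 8, Σx = 200.2, Σy = 2521.36, Σxy = 65918.26, Σx² = 5250.22, Σy² = 836361.423
Sxx = Σx² − (Σx)²/n = 5250.22 − 5010.005 = 240.215
Sxy = Σxy − (Σx)(Σy)/n = 65918.26 − 63097.034 = 2821.226
Syy = Σy² − (Σy)²/n = 836361.423 − 794657.0312 = 41704.3918
R² = Sxy²/(Sxx·Syy) = (2821.226)²/(240.215·41704.3918) = 0.794500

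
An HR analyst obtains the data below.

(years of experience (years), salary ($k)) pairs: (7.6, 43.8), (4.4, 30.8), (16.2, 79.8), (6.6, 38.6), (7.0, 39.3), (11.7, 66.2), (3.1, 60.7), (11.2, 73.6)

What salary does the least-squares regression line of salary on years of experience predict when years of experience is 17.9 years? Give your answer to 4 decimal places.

n = 8, Σx = 67.8, Σy = 432.8, Σxy = 4078.05, Σx² = 704.06
Sxx = Σx² − (Σx)²/n = 704.06 − 574.605 = 129.455
Sxy = Σxy − (Σx)(Σy)/n = 4078.05 − 3667.98 = 410.07
b = Sxy/Sxx = 410.07/129.455 = 3.167664
a = ȳ − b·x̄ = 54.1 − 3.167664·8.475 = 27.254044
ŷ(17.9) = a + b·17.9 = 27.254044 + 3.167664·17.9 = 83.955237

83.9552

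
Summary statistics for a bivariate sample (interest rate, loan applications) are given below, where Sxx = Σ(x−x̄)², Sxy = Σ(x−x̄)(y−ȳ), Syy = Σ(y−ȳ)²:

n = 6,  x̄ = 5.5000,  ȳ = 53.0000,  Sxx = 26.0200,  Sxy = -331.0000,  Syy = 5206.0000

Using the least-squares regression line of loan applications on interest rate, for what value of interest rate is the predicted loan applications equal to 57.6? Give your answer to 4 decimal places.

b = Sxy/Sxx = -331/26.02 = -12.720984
a = ȳ − b·x̄ = 53 − (-12.720984)·5.5 = 122.965411
Set a + b·x = 57.6: x = (57.6 − 122.965411) / (-12.720984) = 5.138393

5.1384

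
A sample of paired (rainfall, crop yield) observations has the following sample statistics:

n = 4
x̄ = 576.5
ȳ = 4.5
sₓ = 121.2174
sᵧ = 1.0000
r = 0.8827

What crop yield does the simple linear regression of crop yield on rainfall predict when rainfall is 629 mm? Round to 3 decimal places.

4.882

b = r · sᵧ/sₓ = 0.8827 · 1/121.2174 = 0.007282
a = ȳ − b·x̄ = 4.5 − 0.007282·576.5 = 0.301951
ŷ(629) = a + b·629 = 0.301951 + 0.007282·629 = 4.882303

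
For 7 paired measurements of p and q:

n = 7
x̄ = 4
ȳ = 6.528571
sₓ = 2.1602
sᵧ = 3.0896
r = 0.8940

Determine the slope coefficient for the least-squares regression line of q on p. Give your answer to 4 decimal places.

1.2786

b = r · sᵧ/sₓ = 0.894 · 3.0896/2.1602 = 1.278633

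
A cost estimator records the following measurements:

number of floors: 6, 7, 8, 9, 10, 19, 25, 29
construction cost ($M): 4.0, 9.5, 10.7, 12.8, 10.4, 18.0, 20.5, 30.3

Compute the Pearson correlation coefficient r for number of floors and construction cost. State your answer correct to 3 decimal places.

0.952

n = 8, Σx = 113, Σy = 116.2, Σxy = 2128.5, Σx² = 2157, Σy² = 2155.08
Sxx = Σx² − (Σx)²/n = 2157 − 1596.125 = 560.875
Sxy = Σxy − (Σx)(Σy)/n = 2128.5 − 1641.325 = 487.175
Syy = Σy² − (Σy)²/n = 2155.08 − 1687.805 = 467.275
r = Sxy/√(Sxx·Syy) = 487.175/√(262082.865625) = 487.175/511.940295 = 0.951625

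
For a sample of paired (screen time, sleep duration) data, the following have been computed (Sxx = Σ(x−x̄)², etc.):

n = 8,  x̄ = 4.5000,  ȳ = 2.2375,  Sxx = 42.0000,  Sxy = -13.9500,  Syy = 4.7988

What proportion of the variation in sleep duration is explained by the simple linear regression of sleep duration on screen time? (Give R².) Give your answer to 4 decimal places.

R² = Sxy²/(Sxx·Syy) = (-13.95)²/(42·4.7988) = 0.965532

0.9655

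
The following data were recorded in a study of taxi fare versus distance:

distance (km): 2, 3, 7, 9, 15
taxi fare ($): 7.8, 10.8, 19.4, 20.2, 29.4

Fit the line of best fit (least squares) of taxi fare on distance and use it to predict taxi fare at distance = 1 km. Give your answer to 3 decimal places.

7.497

n = 5, Σx = 36, Σy = 87.6, Σxy = 806.6, Σx² = 368
Sxx = Σx² − (Σx)²/n = 368 − 259.2 = 108.8
Sxy = Σxy − (Σx)(Σy)/n = 806.6 − 630.72 = 175.88
b = Sxy/Sxx = 175.88/108.8 = 1.616544
a = ȳ − b·x̄ = 17.52 − 1.616544·7.2 = 5.880882
ŷ(1) = a + b·1 = 5.880882 + 1.616544·1 = 7.497426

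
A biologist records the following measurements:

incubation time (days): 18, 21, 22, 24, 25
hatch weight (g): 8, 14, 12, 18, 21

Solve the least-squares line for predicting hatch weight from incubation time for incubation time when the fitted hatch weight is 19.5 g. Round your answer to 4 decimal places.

24.7736

n = 5, Σx = 110, Σy = 73, Σxy = 1659, Σx² = 2450
Sxx = Σx² − (Σx)²/n = 2450 − 2420 = 30
Sxy = Σxy − (Σx)(Σy)/n = 1659 − 1606 = 53
b = Sxy/Sxx = 53/30 = 1.766667
a = ȳ − b·x̄ = 14.6 − 1.766667·22 = -24.266667
Set a + b·x = 19.5: x = (19.5 − (-24.266667)) / 1.766667 = 24.773585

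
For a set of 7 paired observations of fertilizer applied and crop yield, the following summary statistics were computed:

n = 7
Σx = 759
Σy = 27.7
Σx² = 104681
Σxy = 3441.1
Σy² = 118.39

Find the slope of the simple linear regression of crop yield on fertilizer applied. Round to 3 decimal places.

0.020

Sxx = Σx² − (Σx)²/n = 104681 − 82297.285714 = 22383.714286
Sxy = Σxy − (Σx)(Σy)/n = 3441.1 − 3003.471429 = 437.628571
b = Sxy/Sxx = 437.628571/22383.714286 = 0.019551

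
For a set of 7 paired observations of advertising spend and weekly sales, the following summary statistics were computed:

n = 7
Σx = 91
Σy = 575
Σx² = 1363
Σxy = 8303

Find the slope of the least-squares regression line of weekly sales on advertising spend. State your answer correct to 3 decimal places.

Sxx = Σx² − (Σx)²/n = 1363 − 1183 = 180
Sxy = Σxy − (Σx)(Σy)/n = 8303 − 7475 = 828
b = Sxy/Sxx = 828/180 = 4.6

4.600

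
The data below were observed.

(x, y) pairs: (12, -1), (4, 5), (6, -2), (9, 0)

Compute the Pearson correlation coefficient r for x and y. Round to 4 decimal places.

n = 4, Σx = 31, Σy = 2, Σxy = -4, Σx² = 277, Σy² = 30
Sxx = Σx² − (Σx)²/n = 277 − 240.25 = 36.75
Sxy = Σxy − (Σx)(Σy)/n = -4 − 15.5 = -19.5
Syy = Σy² − (Σy)²/n = 30 − 1 = 29
r = Sxy/√(Sxx·Syy) = -19.5/√(1065.75) = -19.5/32.645827 = -0.597320

-0.5973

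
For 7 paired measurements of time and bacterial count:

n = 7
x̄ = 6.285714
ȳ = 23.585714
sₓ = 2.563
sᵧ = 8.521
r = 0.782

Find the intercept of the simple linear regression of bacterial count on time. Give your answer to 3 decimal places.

b = r · sᵧ/sₓ = 0.782 · 8.521/2.563 = 2.599853
a = ȳ − b·x̄ = 23.585714 − 2.599853·6.285714 = 7.243785

7.244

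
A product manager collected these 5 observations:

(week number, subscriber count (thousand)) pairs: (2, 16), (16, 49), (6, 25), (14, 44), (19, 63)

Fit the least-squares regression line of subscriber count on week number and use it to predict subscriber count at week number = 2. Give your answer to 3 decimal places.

n = 5, Σx = 57, Σy = 197, Σxy = 2779, Σx² = 853
Sxx = Σx² − (Σx)²/n = 853 − 649.8 = 203.2
Sxy = Σxy − (Σx)(Σy)/n = 2779 − 2245.8 = 533.2
b = Sxy/Sxx = 533.2/203.2 = 2.624016
a = ȳ − b·x̄ = 39.4 − 2.624016·11.4 = 9.486220
ŷ(2) = a + b·2 = 9.486220 + 2.624016·2 = 14.734252

14.734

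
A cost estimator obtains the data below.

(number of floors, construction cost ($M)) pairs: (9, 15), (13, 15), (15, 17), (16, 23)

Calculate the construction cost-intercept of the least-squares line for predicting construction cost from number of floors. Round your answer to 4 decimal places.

5.7478

n = 4, Σx = 53, Σy = 70, Σxy = 953, Σx² = 731
Sxx = Σx² − (Σx)²/n = 731 − 702.25 = 28.75
Sxy = Σxy − (Σx)(Σy)/n = 953 − 927.5 = 25.5
b = Sxy/Sxx = 25.5/28.75 = 0.886957
a = ȳ − b·x̄ = 17.5 − 0.886957·13.25 = 5.747826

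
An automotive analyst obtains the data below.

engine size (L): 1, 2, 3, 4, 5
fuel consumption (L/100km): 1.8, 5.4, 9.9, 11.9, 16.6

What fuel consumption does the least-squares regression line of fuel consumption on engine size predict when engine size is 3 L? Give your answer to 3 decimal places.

9.120

n = 5, Σx = 15, Σy = 45.6, Σxy = 172.9, Σx² = 55
Sxx = Σx² − (Σx)²/n = 55 − 45 = 10
Sxy = Σxy − (Σx)(Σy)/n = 172.9 − 136.8 = 36.1
b = Sxy/Sxx = 36.1/10 = 3.61
a = ȳ − b·x̄ = 9.12 − 3.61·3 = -1.71
ŷ(3) = a + b·3 = -1.71 + 3.61·3 = 9.12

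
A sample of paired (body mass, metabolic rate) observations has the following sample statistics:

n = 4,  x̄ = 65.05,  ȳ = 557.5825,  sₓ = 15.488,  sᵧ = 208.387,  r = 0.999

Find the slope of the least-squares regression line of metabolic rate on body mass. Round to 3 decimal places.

13.441

b = r · sᵧ/sₓ = 0.999 · 208.387/15.488 = 13.441284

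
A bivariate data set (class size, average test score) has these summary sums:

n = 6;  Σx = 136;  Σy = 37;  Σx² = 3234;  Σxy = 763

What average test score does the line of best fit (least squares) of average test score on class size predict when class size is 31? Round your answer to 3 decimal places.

Sxx = Σx² − (Σx)²/n = 3234 − 3082.666667 = 151.333333
Sxy = Σxy − (Σx)(Σy)/n = 763 − 838.666667 = -75.666667
b = Sxy/Sxx = -75.666667/151.333333 = -0.5
a = ȳ − b·x̄ = 6.166667 − (-0.5)·22.666667 = 17.5
ŷ(31) = a + b·31 = 17.5 + (-0.5)·31 = 2

2.000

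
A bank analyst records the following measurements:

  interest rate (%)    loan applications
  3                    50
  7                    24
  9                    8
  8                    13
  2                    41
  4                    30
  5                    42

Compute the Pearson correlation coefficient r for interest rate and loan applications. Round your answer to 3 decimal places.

n = 7, Σx = 38, Σy = 208, Σxy = 906, Σx² = 248, Σy² = 7654
Sxx = Σx² − (Σx)²/n = 248 − 206.285714 = 41.714286
Sxy = Σxy − (Σx)(Σy)/n = 906 − 1129.142857 = -223.142857
Syy = Σy² − (Σy)²/n = 7654 − 6180.571429 = 1473.428571
r = Sxy/√(Sxx·Syy) = -223.142857/√(61463.020408) = -223.142857/247.917366 = -0.900069

-0.900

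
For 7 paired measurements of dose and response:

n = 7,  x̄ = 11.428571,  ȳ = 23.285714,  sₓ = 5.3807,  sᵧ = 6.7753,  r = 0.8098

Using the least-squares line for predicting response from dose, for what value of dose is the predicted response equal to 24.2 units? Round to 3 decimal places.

b = r · sᵧ/sₓ = 0.8098 · 6.7753/5.3807 = 1.019689
a = ȳ − b·x̄ = 23.285714 − 1.019689·11.428571 = 11.632132
Set a + b·x = 24.2: x = (24.2 − 11.632132) / 1.019689 = 12.325204

12.325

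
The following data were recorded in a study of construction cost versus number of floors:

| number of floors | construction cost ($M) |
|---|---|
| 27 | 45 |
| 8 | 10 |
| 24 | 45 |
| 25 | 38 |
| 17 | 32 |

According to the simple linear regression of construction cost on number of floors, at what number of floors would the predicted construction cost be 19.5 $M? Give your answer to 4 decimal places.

n = 5, Σx = 101, Σy = 170, Σxy = 3869, Σx² = 2283
Sxx = Σx² − (Σx)²/n = 2283 − 2040.2 = 242.8
Sxy = Σxy − (Σx)(Σy)/n = 3869 − 3434 = 435
b = Sxy/Sxx = 435/242.8 = 1.791598
a = ȳ − b·x̄ = 34 − 1.791598·20.2 = -2.190280
Set a + b·x = 19.5: x = (19.5 − (-2.190280)) / 1.791598 = 12.106667

12.1067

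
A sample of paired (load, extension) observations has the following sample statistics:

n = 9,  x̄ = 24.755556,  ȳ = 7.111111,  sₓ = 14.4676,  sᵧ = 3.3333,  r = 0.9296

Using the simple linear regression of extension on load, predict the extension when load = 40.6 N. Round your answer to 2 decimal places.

b = r · sᵧ/sₓ = 0.9296 · 3.3333/14.4676 = 0.214178
a = ȳ − b·x̄ = 7.111111 − 0.214178·24.755556 = 1.809026
ŷ(40.6) = a + b·40.6 = 1.809026 + 0.214178·40.6 = 10.504636

10.50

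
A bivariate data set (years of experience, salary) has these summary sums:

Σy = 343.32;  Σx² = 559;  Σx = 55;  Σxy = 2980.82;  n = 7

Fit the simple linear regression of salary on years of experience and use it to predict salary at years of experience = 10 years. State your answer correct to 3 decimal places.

53.831

Sxx = Σx² − (Σx)²/n = 559 − 432.142857 = 126.857143
Sxy = Σxy − (Σx)(Σy)/n = 2980.82 − 2697.514286 = 283.305714
b = Sxy/Sxx = 283.305714/126.857143 = 2.233266
a = ȳ − b·x̄ = 49.045714 − 2.233266·7.857143 = 31.498626
ŷ(10) = a + b·10 = 31.498626 + 2.233266·10 = 53.831284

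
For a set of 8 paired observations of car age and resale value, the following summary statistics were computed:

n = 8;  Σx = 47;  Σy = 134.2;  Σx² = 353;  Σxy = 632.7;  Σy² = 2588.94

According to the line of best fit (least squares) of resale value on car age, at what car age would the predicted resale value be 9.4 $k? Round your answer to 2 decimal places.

Sxx = Σx² − (Σx)²/n = 353 − 276.125 = 76.875
Sxy = Σxy − (Σx)(Σy)/n = 632.7 − 788.425 = -155.725
b = Sxy/Sxx = -155.725/76.875 = -2.025691
a = ȳ − b·x̄ = 16.775 − (-2.025691)·5.875 = 28.675935
Set a + b·x = 9.4: x = (9.4 − 28.675935) / (-2.025691) = 9.515733

9.52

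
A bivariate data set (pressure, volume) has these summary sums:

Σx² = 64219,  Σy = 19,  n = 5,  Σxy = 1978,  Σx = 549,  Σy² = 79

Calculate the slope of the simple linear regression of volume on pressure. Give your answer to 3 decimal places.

-0.027

Sxx = Σx² − (Σx)²/n = 64219 − 60280.2 = 3938.8
Sxy = Σxy − (Σx)(Σy)/n = 1978 − 2086.2 = -108.2
b = Sxy/Sxx = -108.2/3938.8 = -0.027470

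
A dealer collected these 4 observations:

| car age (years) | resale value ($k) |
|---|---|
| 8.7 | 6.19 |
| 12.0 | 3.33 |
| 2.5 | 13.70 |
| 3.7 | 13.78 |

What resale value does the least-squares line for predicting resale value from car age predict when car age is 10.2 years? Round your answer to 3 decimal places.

n = 4, Σx = 26.9, Σy = 37, Σxy = 179.049, Σx² = 239.63
Sxx = Σx² − (Σx)²/n = 239.63 − 180.9025 = 58.7275
Sxy = Σxy − (Σx)(Σy)/n = 179.049 − 248.825 = -69.776
b = Sxy/Sxx = -69.776/58.7275 = -1.188132
a = ȳ − b·x̄ = 9.25 − (-1.188132)·6.725 = 17.240185
ŷ(10.2) = a + b·10.2 = 17.240185 + (-1.188132)·10.2 = 5.121243

5.121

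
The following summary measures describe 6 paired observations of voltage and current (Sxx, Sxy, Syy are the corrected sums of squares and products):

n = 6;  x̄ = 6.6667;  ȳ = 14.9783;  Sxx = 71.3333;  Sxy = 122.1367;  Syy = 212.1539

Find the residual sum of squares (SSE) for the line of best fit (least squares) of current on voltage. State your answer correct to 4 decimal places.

3.0317

b = Sxy/Sxx = 122.1367/71.3333 = 1.712198
SSE = Syy − b·Sxy = 212.1539 − 1.712198·122.1367 = 3.031744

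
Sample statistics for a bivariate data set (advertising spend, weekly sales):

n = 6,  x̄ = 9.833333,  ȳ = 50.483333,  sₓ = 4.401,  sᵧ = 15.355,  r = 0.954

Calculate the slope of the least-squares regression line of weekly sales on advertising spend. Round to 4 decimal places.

3.3285

b = r · sᵧ/sₓ = 0.954 · 15.355/4.401 = 3.328487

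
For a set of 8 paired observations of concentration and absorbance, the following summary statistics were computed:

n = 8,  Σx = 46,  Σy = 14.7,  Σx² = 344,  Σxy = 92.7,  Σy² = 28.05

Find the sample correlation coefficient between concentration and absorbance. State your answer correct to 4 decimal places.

Sxx = Σx² − (Σx)²/n = 344 − 264.5 = 79.5
Sxy = Σxy − (Σx)(Σy)/n = 92.7 − 84.525 = 8.175
Syy = Σy² − (Σy)²/n = 28.05 − 27.01125 = 1.03875
r = Sxy/√(Sxx·Syy) = 8.175/√(82.580625) = 8.175/9.087388 = 0.899598

0.8996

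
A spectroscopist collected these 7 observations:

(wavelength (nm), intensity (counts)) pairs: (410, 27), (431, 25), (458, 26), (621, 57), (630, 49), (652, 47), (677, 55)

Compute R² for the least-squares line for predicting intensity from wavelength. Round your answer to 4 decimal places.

n = 7, Σx = 3879, Σy = 286, Σxy = 167899, Σx² = 2229599, Σy² = 12914
Sxx = Σx² − (Σx)²/n = 2229599 − 2149520.142857 = 80078.857143
Sxy = Σxy − (Σx)(Σy)/n = 167899 − 158484.857143 = 9414.142857
Syy = Σy² − (Σy)²/n = 12914 − 11685.142857 = 1228.857143
R² = Sxy²/(Sxx·Syy) = (9414.142857)²/(80078.857143·1228.857143) = 0.900621

0.9006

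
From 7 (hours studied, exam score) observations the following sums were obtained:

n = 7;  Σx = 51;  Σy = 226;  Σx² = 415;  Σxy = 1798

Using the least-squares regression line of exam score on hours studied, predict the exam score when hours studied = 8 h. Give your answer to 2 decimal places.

34.78

Sxx = Σx² − (Σx)²/n = 415 − 371.571429 = 43.428571
Sxy = Σxy − (Σx)(Σy)/n = 1798 − 1646.571429 = 151.428571
b = Sxy/Sxx = 151.428571/43.428571 = 3.486842
a = ȳ − b·x̄ = 32.285714 − 3.486842·7.285714 = 6.881579
ŷ(8) = a + b·8 = 6.881579 + 3.486842·8 = 34.776316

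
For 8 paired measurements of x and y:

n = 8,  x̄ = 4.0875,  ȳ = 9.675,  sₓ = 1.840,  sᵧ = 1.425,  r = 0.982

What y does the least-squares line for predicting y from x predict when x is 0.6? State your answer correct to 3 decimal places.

7.023

b = r · sᵧ/sₓ = 0.982 · 1.425/1.84 = 0.760516
a = ȳ − b·x̄ = 9.675 − 0.760516·4.0875 = 6.566390
ŷ(0.6) = a + b·0.6 = 6.566390 + 0.760516·0.6 = 7.022699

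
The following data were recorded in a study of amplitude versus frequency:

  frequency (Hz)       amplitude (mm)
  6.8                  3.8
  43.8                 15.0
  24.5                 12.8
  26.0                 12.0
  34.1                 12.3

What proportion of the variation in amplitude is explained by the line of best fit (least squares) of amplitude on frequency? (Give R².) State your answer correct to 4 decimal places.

n = 5, Σx = 135.2, Σy = 55.9, Σxy = 1727.87, Σx² = 4403.74, Σy² = 698.57
Sxx = Σx² − (Σx)²/n = 4403.74 − 3655.808 = 747.932
Sxy = Σxy − (Σx)(Σy)/n = 1727.87 − 1511.536 = 216.334
Syy = Σy² − (Σy)²/n = 698.57 − 624.962 = 73.608
R² = Sxy²/(Sxx·Syy) = (216.334)²/(747.932·73.608) = 0.850085

0.8501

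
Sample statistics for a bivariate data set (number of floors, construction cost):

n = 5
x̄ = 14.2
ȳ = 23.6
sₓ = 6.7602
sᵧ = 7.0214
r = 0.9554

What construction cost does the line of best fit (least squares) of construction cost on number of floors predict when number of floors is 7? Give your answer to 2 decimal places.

b = r · sᵧ/sₓ = 0.9554 · 7.0214/6.7602 = 0.992315
a = ȳ − b·x̄ = 23.6 − 0.992315·14.2 = 9.509132
ŷ(7) = a + b·7 = 9.509132 + 0.992315·7 = 16.455334

16.46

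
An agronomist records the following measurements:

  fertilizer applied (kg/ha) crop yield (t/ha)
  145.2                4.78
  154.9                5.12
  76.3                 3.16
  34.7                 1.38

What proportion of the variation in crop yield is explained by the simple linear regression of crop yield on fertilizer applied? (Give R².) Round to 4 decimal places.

n = 4, Σx = 411.1, Σy = 14.44, Σxy = 1776.138, Σx² = 52102.83, Σy² = 60.9528
Sxx = Σx² − (Σx)²/n = 52102.83 − 42250.8025 = 9852.0275
Sxy = Σxy − (Σx)(Σy)/n = 1776.138 − 1484.071 = 292.067
Syy = Σy² − (Σy)²/n = 60.9528 − 52.1284 = 8.8244
R² = Sxy²/(Sxx·Syy) = (292.067)²/(9852.0275·8.8244) = 0.981192

0.9812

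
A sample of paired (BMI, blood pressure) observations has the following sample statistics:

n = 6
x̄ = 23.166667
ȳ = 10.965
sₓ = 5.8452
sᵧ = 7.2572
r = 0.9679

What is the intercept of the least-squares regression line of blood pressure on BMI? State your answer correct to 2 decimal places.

b = r · sᵧ/sₓ = 0.9679 · 7.2572/5.8452 = 1.201711
a = ȳ − b·x̄ = 10.965 − 1.201711·23.166667 = -16.874649

-16.87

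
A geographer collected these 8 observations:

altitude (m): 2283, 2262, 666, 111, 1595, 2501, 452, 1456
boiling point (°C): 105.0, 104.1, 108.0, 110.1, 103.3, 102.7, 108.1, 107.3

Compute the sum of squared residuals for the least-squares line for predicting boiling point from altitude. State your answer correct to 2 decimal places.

n = 8, Σx = 11326, Σy = 848.6, Σxy = 1186044.5, Σx² = 21907876, Σy² = 90064.9
Sxx = Σx² − (Σx)²/n = 21907876 − 16034784.5 = 5873091.5
Sxy = Σxy − (Σx)(Σy)/n = 1186044.5 − 1201405.45 = -15360.95
Syy = Σy² − (Σy)²/n = 90064.9 − 90015.245 = 49.655
b = Sxy/Sxx = -15360.95/5873091.5 = -0.002615
SSE = Syy − b·Sxy = 49.655 − (-0.002615)·(-15360.95) = 9.478751

9.48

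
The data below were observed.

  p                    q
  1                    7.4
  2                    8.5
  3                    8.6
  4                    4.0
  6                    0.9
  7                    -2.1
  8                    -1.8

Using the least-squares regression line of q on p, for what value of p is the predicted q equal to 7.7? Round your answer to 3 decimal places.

n = 7, Σx = 31, Σy = 25.5, Σxy = 42.5, Σx² = 179
Sxx = Σx² − (Σx)²/n = 179 − 137.285714 = 41.714286
Sxy = Σxy − (Σx)(Σy)/n = 42.5 − 112.928571 = -70.428571
b = Sxy/Sxx = -70.428571/41.714286 = -1.688356
a = ȳ − b·x̄ = 3.642857 − (-1.688356)·4.428571 = 11.119863
Set a + b·x = 7.7: x = (7.7 − 11.119863) / (-1.688356) = 2.025558

2.026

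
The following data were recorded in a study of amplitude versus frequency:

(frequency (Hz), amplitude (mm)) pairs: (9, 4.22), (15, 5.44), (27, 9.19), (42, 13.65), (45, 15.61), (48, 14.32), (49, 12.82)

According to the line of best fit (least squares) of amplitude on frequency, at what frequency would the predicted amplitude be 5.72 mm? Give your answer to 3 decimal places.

14.512

n = 7, Σx = 235, Σy = 75.25, Σxy = 2959, Σx² = 9529
Sxx = Σx² − (Σx)²/n = 9529 − 7889.285714 = 1639.714286
Sxy = Σxy − (Σx)(Σy)/n = 2959 − 2526.25 = 432.75
b = Sxy/Sxx = 432.75/1639.714286 = 0.263918
a = ȳ − b·x̄ = 10.75 − 0.263918·33.571429 = 1.889898
Set a + b·x = 5.72: x = (5.72 − 1.889898) / 0.263918 = 14.512473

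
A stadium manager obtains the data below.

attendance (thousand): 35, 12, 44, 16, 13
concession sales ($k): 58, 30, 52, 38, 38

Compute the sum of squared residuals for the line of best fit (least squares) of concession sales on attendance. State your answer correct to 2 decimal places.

106.90

n = 5, Σx = 120, Σy = 216, Σxy = 5780, Σx² = 3730, Σy² = 9856
Sxx = Σx² − (Σx)²/n = 3730 − 2880 = 850
Sxy = Σxy − (Σx)(Σy)/n = 5780 − 5184 = 596
Syy = Σy² − (Σy)²/n = 9856 − 9331.2 = 524.8
b = Sxy/Sxx = 596/850 = 0.701176
SSE = Syy − b·Sxy = 524.8 − 0.701176·596 = 106.898824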